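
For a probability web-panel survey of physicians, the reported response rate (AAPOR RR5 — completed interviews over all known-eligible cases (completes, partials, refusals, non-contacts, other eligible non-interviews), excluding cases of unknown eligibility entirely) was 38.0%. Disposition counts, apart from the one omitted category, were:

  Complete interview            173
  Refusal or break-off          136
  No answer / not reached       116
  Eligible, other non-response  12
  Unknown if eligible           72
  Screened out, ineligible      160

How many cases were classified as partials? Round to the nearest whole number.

RR5 = 173 / D = 0.380
D = 173 / 0.380 = 455.3
Remaining denominator categories sum to 437
partials = 455.3 − 437 ≈ 18

18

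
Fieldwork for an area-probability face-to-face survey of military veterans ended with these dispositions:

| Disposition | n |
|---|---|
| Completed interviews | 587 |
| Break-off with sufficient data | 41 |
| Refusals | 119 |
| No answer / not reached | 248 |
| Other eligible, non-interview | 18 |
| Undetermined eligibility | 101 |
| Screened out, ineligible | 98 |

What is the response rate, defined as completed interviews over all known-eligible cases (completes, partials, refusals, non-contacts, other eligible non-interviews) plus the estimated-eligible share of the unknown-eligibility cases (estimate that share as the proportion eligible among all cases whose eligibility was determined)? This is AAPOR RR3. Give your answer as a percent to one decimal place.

53.1%

Numerator = 587
Eligible (known) = 587 + 41 + 119 + 248 + 18 = 1013
e = 1013 / (1013 + 98) = 1013 / 1111 = 0.9118
Eligible share of unknowns = 0.9118 × 101 = 92.09
Base = 1013 + 92.09 = 1105.09
RR3 = 587 / 1105.09 = 0.5312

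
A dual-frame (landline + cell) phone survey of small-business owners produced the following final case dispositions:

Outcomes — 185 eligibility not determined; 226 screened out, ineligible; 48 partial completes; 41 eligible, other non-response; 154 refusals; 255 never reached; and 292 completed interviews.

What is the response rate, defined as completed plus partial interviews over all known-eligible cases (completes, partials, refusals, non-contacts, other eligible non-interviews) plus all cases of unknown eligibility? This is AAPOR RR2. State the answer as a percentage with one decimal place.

Top: 292 + 48 = 340
Base: 292 + 48 + 154 + 255 + 41 + 185 = 975
RR2 = 340 / 975 = 0.3487

34.9%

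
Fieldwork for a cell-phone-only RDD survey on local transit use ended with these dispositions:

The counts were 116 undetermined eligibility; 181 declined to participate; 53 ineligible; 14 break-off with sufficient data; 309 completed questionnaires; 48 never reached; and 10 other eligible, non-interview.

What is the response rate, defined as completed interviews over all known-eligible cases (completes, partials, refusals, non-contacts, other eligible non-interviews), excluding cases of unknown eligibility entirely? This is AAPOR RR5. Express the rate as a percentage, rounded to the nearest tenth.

Num → 309
Base → 309 + 14 + 181 + 48 + 10 = 562
RR5 = 309 / 562 = 0.5498

55.0%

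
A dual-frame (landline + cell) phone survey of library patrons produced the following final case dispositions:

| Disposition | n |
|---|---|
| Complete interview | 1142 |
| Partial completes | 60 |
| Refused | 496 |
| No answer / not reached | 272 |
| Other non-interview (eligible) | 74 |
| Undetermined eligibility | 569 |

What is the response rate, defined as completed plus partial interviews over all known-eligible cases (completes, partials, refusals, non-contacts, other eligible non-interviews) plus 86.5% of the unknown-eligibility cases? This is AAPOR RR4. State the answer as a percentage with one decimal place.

Numerator → 1142 + 60 = 1202
Eligible (known) → 1142 + 60 + 496 + 272 + 74 = 2044
Estimated eligible among unknowns → 0.8650 × 569 = 492.19
Denominator → 2044 + 492.19 = 2536.19
RR4 = 1202 / 2536.19 = 0.4739

47.4%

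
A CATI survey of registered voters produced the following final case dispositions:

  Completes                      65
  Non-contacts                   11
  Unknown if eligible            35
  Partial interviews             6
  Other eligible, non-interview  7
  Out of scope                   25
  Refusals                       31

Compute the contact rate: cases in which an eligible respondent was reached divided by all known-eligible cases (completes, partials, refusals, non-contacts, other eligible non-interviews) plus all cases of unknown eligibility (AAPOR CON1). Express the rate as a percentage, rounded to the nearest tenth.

Top = 65 + 6 + 31 + 7 = 109
Base = 65 + 6 + 31 + 11 + 7 + 35 = 155
CON1 = 109 / 155 = 0.7032

70.3%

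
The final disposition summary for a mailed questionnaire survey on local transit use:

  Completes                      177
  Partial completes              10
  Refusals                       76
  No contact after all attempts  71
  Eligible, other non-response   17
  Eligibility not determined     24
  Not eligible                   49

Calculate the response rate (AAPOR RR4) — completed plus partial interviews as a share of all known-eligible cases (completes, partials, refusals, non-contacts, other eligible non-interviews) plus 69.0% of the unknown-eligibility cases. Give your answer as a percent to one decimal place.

Top → 177 + 10 = 187
Determined eligible → 177 + 10 + 76 + 71 + 17 = 351
Eligible share of unknowns → 0.6900 × 24 = 16.56
Denominator → 351 + 16.56 = 367.56
RR4 = 187 / 367.56 = 0.5088

50.9%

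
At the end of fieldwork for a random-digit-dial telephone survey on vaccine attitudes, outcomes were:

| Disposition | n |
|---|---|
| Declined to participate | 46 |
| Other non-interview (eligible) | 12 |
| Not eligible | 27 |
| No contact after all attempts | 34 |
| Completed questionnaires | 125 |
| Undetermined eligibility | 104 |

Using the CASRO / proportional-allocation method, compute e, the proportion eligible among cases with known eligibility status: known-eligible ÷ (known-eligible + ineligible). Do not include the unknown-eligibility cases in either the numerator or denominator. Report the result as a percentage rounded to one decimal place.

Known eligible = 125 + 46 + 34 + 12 = 217
e = 217 / (217 + 27) = 217 / 244 = 0.8893

88.9%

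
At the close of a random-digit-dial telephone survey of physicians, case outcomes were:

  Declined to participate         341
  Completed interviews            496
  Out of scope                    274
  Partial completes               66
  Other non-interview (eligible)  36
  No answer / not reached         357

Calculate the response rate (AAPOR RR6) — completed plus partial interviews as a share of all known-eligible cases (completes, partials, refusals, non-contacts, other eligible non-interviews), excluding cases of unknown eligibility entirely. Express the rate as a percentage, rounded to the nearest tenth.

43.4%

Top = 496 + 66 = 562
Denominator = 496 + 66 + 341 + 357 + 36 = 1296
RR6 = 562 / 1296 = 0.4336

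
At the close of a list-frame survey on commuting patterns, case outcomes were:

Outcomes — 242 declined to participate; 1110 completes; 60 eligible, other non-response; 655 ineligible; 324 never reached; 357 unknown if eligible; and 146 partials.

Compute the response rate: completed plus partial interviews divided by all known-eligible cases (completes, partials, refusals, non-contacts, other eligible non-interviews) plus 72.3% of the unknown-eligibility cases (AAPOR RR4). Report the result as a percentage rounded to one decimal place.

58.7%

Num = 1110 + 146 = 1256
Determined eligible = 1110 + 146 + 242 + 324 + 60 = 1882
Estimated eligible among unknowns = 0.7230 × 357 = 258.11
Denominator = 1882 + 258.11 = 2140.11
RR4 = 1256 / 2140.11 = 0.5869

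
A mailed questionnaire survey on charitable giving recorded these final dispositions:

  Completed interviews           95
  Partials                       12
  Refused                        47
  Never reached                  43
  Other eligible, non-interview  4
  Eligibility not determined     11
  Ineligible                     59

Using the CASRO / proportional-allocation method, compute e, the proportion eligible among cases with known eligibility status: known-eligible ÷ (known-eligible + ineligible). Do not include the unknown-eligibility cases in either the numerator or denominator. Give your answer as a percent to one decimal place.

77.3%

Eligible (known): 95 + 12 + 47 + 43 + 4 = 201
e = 201 / (201 + 59) = 201 / 260 = 0.7731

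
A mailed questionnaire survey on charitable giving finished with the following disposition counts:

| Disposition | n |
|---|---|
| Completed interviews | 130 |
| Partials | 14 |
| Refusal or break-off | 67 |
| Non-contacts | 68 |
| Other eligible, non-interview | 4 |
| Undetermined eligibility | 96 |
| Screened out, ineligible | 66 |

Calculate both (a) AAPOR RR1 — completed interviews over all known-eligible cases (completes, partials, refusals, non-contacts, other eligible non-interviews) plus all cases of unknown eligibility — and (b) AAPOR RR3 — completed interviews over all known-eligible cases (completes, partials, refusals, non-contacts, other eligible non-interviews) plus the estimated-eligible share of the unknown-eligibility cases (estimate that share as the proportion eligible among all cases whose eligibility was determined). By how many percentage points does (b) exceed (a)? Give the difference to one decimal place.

1.7

Num = 130
Base = 130 + 14 + 67 + 68 + 4 + 96 = 379
RR1 = 130 / 379 = 0.3430
Known eligible = 130 + 14 + 67 + 68 + 4 = 283
e = 283 / (283 + 66) = 283 / 349 = 0.8109
e × U = 0.8109 × 96 = 77.85
Base = 283 + 77.85 = 360.85
RR3 = 130 / 360.85 = 0.3603
Difference = 36.03 − 34.30 = 1.73 percentage points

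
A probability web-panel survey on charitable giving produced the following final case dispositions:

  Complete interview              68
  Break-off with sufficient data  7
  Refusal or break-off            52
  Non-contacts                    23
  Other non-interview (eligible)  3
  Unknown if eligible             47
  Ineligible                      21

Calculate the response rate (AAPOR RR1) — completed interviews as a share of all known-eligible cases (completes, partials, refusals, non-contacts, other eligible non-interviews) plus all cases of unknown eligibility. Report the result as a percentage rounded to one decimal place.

34.0%

Numerator: 68
Base: 68 + 7 + 52 + 23 + 3 + 47 = 200
RR1 = 68 / 200 = 0.3400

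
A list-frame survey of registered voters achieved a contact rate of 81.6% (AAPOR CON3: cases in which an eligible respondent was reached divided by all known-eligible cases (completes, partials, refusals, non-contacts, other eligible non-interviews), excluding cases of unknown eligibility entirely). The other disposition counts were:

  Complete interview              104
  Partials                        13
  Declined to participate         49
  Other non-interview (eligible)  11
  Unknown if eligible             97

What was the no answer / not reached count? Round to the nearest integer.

Num = 104 + 13 + 49 + 11 = 177
CON3 = 177 / D = 0.816
D = 177 / 0.816 = 216.9
Rest of base = 177
no answer / not reached = 216.9 − 177 ≈ 40

40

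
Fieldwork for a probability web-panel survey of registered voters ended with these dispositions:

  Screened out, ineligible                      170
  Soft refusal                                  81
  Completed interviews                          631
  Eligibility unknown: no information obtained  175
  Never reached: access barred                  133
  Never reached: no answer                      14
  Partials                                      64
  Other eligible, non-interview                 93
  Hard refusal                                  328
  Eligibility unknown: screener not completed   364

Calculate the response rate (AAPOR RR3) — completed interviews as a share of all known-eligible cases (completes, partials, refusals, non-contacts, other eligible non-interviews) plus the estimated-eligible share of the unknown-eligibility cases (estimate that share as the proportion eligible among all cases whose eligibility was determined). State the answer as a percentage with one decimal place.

Refused = 328 + 81 = 409
No answer / not reached = 14 + 133 = 147
Undetermined eligibility = 364 + 175 = 539
Num → 631
Known eligible → 631 + 64 + 409 + 147 + 93 = 1344
e = 1344 / (1344 + 170) = 1344 / 1514 = 0.8877
Estimated eligible among unknowns → 0.8877 × 539 = 478.47
Base → 1344 + 478.47 = 1822.47
RR3 = 631 / 1822.47 = 0.3462

34.6%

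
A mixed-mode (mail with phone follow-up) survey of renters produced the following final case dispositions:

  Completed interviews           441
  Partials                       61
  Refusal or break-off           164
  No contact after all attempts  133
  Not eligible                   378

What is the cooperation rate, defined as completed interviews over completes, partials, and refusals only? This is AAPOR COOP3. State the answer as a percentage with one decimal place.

Top → 441
Base → 441 + 61 + 164 = 666
COOP3 = 441 / 666 = 0.6622

66.2%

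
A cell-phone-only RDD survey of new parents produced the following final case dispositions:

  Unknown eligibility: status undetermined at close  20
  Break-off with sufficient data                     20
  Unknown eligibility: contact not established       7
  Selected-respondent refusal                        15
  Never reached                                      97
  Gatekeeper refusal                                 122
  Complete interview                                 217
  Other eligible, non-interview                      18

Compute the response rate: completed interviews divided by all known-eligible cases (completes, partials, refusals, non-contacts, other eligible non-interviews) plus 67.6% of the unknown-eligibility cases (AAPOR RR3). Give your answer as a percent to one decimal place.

Refusal or break-off = 122 + 15 = 137
Unknown if eligible = 7 + 20 = 27
Num: 217
Known eligible: 217 + 20 + 137 + 97 + 18 = 489
e × U: 0.6760 × 27 = 18.25
Denom: 489 + 18.25 = 507.25
RR3 = 217 / 507.25 = 0.4278

42.8%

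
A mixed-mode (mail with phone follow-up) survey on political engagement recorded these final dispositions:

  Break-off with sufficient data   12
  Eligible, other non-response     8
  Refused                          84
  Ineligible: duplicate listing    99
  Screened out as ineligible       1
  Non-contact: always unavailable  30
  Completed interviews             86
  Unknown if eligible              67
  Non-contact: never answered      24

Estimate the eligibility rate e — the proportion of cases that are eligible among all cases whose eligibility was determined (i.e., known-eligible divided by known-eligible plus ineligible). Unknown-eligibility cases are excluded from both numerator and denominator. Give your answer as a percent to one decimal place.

No contact after all attempts = 24 + 30 = 54
Ineligible = 1 + 99 = 100
Determined eligible → 86 + 12 + 84 + 54 + 8 = 244
e = 244 / (244 + 100) = 244 / 344 = 0.7093

70.9%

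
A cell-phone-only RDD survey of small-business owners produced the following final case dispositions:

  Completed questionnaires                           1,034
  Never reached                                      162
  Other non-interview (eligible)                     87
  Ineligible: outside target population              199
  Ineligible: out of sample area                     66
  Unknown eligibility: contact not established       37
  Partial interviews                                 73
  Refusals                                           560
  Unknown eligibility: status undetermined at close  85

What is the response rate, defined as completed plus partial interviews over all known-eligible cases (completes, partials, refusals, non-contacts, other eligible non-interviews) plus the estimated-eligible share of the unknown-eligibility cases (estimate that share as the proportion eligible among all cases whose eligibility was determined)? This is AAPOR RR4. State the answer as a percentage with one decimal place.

Undetermined eligibility = 37 + 85 = 122
Ineligible = 199 + 66 = 265
Numerator → 1034 + 73 = 1107
Known eligible → 1034 + 73 + 560 + 162 + 87 = 1916
e = 1916 / (1916 + 265) = 1916 / 2181 = 0.8785
Eligible share of unknowns → 0.8785 × 122 = 107.18
Base → 1916 + 107.18 = 2023.18
RR4 = 1107 / 2023.18 = 0.5472

54.7%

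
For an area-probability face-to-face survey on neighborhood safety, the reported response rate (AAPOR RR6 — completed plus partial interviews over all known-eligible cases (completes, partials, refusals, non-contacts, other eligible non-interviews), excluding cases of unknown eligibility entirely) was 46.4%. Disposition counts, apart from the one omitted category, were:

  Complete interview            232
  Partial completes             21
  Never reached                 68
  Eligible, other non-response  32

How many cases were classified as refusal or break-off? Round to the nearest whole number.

192

Top = 232 + 21 = 253
RR6 = 253 / D = 0.464
D = 253 / 0.464 = 545.3
Other denominator terms total 353
refusal or break-off = 545.3 − 353 ≈ 192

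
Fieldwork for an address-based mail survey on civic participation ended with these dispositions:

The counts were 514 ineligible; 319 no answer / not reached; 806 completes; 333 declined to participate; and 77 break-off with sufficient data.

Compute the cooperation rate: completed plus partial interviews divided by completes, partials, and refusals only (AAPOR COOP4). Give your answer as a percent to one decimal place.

72.6%

Num → 806 + 77 = 883
Denominator → 806 + 77 + 333 = 1216
COOP4 = 883 / 1216 = 0.7262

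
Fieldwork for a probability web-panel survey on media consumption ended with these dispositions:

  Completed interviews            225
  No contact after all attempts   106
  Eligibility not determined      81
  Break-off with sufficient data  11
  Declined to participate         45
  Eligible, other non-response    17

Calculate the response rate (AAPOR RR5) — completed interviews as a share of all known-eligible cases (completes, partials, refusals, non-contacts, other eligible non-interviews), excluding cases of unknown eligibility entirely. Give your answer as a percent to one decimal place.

55.7%

Numerator → 225
Denom → 225 + 11 + 45 + 106 + 17 = 404
RR5 = 225 / 404 = 0.5569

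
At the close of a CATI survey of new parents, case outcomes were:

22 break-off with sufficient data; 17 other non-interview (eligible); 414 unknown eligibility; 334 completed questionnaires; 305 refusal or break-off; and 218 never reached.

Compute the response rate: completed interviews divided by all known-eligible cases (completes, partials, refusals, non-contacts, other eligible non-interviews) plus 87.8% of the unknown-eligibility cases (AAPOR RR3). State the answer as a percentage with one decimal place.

Top: 334
Eligible (known): 334 + 22 + 305 + 218 + 17 = 896
e × U: 0.8780 × 414 = 363.49
Base: 896 + 363.49 = 1259.49
RR3 = 334 / 1259.49 = 0.2652

26.5%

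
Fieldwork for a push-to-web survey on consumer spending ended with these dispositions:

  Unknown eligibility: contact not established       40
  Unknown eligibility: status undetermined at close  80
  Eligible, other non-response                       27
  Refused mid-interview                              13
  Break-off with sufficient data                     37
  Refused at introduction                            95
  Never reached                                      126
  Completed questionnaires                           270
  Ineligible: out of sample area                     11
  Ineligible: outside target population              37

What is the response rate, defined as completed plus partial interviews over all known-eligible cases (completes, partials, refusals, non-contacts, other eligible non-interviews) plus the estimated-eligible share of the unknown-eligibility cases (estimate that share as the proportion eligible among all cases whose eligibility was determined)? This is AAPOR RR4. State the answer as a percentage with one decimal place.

Refusal or break-off = 95 + 13 = 108
Unknown eligibility = 40 + 80 = 120
Ineligible = 37 + 11 = 48
Top: 270 + 37 = 307
Eligible (known): 270 + 37 + 108 + 126 + 27 = 568
e = 568 / (568 + 48) = 568 / 616 = 0.9221
e × U: 0.9221 × 120 = 110.65
Denom: 568 + 110.65 = 678.65
RR4 = 307 / 678.65 = 0.4524

45.2%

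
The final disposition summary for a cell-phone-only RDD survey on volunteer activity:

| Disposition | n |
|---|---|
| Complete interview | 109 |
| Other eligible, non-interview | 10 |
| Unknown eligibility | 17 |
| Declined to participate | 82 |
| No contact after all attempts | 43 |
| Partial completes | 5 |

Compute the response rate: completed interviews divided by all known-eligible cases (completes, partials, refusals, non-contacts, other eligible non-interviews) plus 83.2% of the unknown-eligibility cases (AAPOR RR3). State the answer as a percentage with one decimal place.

Num = 109
Eligible (known) = 109 + 5 + 82 + 43 + 10 = 249
Estimated eligible among unknowns = 0.8320 × 17 = 14.14
Denominator = 249 + 14.14 = 263.14
RR3 = 109 / 263.14 = 0.4142

41.4%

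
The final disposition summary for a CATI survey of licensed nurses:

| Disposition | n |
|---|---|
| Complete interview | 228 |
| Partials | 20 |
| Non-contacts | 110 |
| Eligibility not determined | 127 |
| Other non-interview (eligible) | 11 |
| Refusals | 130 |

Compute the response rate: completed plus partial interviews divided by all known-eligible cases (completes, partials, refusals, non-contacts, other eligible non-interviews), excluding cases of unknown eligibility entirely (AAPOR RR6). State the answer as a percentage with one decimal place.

49.7%

Numerator → 228 + 20 = 248
Denominator → 228 + 20 + 130 + 110 + 11 = 499
RR6 = 248 / 499 = 0.4970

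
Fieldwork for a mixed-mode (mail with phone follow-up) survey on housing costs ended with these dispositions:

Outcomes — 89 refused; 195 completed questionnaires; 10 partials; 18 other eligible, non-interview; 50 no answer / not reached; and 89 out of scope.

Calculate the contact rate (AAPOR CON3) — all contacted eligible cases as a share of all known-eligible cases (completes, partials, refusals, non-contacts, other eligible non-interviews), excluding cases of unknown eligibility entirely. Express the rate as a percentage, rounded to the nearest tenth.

Top = 195 + 10 + 89 + 18 = 312
Denom = 195 + 10 + 89 + 50 + 18 = 362
CON3 = 312 / 362 = 0.8619

86.2%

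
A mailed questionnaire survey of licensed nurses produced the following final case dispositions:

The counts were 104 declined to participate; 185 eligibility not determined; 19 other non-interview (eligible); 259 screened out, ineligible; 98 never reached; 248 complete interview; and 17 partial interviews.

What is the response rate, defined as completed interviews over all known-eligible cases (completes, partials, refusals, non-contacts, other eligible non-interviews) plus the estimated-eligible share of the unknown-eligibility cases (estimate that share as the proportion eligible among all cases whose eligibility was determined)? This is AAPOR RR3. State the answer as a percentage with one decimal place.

Top → 248
Determined eligible → 248 + 17 + 104 + 98 + 19 = 486
e = 486 / (486 + 259) = 486 / 745 = 0.6523
Estimated eligible among unknowns → 0.6523 × 185 = 120.68
Base → 486 + 120.68 = 606.68
RR3 = 248 / 606.68 = 0.4088

40.9%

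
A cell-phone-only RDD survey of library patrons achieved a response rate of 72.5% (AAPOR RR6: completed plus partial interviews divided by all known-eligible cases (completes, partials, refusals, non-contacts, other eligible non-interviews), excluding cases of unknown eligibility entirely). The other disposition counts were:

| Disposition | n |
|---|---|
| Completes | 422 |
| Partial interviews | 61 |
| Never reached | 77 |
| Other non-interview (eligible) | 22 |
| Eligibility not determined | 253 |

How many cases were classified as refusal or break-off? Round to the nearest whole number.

84

Numerator → 422 + 61 = 483
RR6 = 483 / D = 0.725
D = 483 / 0.725 = 666.2
Remaining denominator categories sum to 582
refusal or break-off = 666.2 − 582 ≈ 84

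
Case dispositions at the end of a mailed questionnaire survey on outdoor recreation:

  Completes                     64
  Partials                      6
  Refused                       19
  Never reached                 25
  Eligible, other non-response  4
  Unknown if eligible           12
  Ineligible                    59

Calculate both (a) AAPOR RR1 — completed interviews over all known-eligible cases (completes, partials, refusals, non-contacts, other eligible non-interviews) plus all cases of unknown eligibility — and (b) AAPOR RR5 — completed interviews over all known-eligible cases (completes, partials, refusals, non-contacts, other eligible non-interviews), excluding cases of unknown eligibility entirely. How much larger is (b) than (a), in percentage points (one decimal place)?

5.0

Num → 64
Denom → 64 + 6 + 19 + 25 + 4 + 12 = 130
RR1 = 64 / 130 = 0.4923
Denom → 64 + 6 + 19 + 25 + 4 = 118
RR5 = 64 / 118 = 0.5424
Difference = 54.24 − 49.23 = 5.01 percentage points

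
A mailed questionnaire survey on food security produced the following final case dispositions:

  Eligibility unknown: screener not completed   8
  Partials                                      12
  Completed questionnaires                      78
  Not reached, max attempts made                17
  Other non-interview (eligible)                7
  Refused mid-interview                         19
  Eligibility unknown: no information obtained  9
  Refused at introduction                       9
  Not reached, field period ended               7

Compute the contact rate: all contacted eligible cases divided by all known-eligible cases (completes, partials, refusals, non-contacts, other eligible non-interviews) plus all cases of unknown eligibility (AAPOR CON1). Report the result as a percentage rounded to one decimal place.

Refused = 9 + 19 = 28
No contact after all attempts = 7 + 17 = 24
Unknown eligibility = 8 + 9 = 17
Top: 78 + 12 + 28 + 7 = 125
Denom: 78 + 12 + 28 + 24 + 7 + 17 = 166
CON1 = 125 / 166 = 0.7530

75.3%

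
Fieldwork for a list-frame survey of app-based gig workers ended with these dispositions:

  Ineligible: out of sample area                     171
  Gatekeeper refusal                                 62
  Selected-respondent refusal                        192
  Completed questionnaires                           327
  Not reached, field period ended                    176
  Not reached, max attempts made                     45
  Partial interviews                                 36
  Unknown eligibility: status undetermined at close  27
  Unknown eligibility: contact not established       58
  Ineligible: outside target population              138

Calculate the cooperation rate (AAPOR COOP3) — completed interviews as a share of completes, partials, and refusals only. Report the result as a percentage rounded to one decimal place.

Refused = 62 + 192 = 254
Never reached = 176 + 45 = 221
Undetermined eligibility = 58 + 27 = 85
Not eligible = 138 + 171 = 309
Numerator → 327
Denominator → 327 + 36 + 254 = 617
COOP3 = 327 / 617 = 0.5300

53.0%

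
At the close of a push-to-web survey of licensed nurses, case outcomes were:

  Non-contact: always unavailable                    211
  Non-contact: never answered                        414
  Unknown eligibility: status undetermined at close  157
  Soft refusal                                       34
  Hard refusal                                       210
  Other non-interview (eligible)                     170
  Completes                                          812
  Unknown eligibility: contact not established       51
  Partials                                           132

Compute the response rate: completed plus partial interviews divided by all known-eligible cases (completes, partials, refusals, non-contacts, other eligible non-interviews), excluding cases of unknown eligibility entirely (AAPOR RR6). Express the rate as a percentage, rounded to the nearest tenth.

47.6%

Refusal or break-off = 210 + 34 = 244
Never reached = 414 + 211 = 625
Unknown if eligible = 51 + 157 = 208
Top: 812 + 132 = 944
Base: 812 + 132 + 244 + 625 + 170 = 1983
RR6 = 944 / 1983 = 0.4760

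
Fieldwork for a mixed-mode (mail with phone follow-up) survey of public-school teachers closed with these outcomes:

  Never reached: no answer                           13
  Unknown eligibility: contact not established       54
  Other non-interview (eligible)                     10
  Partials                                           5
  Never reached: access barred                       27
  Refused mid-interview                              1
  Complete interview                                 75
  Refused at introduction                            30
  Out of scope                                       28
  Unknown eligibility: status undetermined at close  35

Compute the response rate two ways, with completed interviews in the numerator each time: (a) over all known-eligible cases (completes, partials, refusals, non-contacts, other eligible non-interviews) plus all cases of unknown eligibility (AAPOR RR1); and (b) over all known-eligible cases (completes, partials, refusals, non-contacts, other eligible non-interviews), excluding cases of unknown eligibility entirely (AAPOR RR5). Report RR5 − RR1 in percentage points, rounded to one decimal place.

16.6

Refusal or break-off = 30 + 1 = 31
No answer / not reached = 13 + 27 = 40
Unknown if eligible = 54 + 35 = 89
Num = 75
Denom = 75 + 5 + 31 + 40 + 10 + 89 = 250
RR1 = 75 / 250 = 0.3000
Denom = 75 + 5 + 31 + 40 + 10 = 161
RR5 = 75 / 161 = 0.4658
Difference = 46.58 − 30.00 = 16.58 percentage points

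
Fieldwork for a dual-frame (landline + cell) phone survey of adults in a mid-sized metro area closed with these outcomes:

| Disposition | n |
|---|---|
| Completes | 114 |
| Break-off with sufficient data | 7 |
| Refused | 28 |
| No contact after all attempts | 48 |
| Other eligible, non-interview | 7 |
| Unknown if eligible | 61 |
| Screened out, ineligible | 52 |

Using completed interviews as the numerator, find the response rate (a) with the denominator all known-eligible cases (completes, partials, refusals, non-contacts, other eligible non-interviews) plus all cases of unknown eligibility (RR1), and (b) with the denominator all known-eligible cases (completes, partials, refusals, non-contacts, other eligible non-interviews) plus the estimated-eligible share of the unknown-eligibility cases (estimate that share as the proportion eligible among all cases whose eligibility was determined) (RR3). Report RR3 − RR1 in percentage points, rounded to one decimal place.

2.1

Numerator → 114
Base → 114 + 7 + 28 + 48 + 7 + 61 = 265
RR1 = 114 / 265 = 0.4302
Known eligible → 114 + 7 + 28 + 48 + 7 = 204
e = 204 / (204 + 52) = 204 / 256 = 0.7969
Eligible share of unknowns → 0.7969 × 61 = 48.61
Base → 204 + 48.61 = 252.61
RR3 = 114 / 252.61 = 0.4513
Difference = 45.13 − 43.02 = 2.11 percentage points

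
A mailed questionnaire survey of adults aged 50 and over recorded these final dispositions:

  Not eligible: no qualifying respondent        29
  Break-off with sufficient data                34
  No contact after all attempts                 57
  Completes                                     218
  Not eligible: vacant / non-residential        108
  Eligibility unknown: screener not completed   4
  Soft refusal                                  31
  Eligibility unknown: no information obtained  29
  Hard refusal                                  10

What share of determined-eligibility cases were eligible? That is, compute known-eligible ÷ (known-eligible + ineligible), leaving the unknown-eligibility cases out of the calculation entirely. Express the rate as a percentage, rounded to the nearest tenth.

Declined to participate = 10 + 31 = 41
Unknown if eligible = 4 + 29 = 33
Screened out, ineligible = 29 + 108 = 137
Determined eligible → 218 + 34 + 41 + 57 = 350
e = 350 / (350 + 137) = 350 / 487 = 0.7187

71.9%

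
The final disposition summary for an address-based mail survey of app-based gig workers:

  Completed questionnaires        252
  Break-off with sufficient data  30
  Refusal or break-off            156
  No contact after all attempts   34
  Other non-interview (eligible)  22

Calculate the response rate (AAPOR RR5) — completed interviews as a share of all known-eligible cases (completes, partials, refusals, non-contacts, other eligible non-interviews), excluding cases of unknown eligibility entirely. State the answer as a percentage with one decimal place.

51.0%

Top: 252
Denom: 252 + 30 + 156 + 34 + 22 = 494
RR5 = 252 / 494 = 0.5101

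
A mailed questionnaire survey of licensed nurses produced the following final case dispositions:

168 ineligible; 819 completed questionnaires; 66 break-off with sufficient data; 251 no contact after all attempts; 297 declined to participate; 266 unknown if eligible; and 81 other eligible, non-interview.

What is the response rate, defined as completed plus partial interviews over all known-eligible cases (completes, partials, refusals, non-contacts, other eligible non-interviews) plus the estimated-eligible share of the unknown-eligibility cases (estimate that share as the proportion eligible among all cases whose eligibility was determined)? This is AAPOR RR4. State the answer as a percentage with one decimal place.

50.5%

Num = 819 + 66 = 885
Determined eligible = 819 + 66 + 297 + 251 + 81 = 1514
e = 1514 / (1514 + 168) = 1514 / 1682 = 0.9001
Estimated eligible among unknowns = 0.9001 × 266 = 239.43
Denominator = 1514 + 239.43 = 1753.43
RR4 = 885 / 1753.43 = 0.5047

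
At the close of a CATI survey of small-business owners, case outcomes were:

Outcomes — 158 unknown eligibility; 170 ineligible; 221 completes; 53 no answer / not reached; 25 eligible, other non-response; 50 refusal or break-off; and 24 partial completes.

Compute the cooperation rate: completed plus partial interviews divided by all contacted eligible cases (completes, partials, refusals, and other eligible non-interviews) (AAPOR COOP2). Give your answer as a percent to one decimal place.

76.6%

Num → 221 + 24 = 245
Denom → 221 + 24 + 50 + 25 = 320
COOP2 = 245 / 320 = 0.7656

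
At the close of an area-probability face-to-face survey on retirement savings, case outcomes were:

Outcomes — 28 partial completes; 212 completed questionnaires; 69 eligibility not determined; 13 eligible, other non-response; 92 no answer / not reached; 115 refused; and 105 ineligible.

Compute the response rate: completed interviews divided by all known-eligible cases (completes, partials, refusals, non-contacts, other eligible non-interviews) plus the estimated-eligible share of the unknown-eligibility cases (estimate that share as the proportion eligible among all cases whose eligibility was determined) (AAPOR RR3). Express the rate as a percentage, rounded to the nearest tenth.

Num = 212
Known eligible = 212 + 28 + 115 + 92 + 13 = 460
e = 460 / (460 + 105) = 460 / 565 = 0.8142
Eligible share of unknowns = 0.8142 × 69 = 56.18
Denom = 460 + 56.18 = 516.18
RR3 = 212 / 516.18 = 0.4107

41.1%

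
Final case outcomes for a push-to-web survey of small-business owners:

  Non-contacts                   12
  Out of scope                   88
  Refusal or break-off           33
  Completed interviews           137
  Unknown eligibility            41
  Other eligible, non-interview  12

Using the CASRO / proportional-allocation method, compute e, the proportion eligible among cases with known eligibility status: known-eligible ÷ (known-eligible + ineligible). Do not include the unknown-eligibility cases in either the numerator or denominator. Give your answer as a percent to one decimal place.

Known eligible → 137 + 33 + 12 + 12 = 194
e = 194 / (194 + 88) = 194 / 282 = 0.6879

68.8%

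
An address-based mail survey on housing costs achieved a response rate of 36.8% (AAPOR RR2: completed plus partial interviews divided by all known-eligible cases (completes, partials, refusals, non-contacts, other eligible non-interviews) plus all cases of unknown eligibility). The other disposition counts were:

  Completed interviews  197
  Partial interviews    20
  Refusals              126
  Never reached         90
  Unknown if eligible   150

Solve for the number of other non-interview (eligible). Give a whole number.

7

Numerator: 197 + 20 = 217
RR2 = 217 / D = 0.368
D = 217 / 0.368 = 589.7
Other denominator terms total 583
other non-interview (eligible) = 589.7 − 583 ≈ 7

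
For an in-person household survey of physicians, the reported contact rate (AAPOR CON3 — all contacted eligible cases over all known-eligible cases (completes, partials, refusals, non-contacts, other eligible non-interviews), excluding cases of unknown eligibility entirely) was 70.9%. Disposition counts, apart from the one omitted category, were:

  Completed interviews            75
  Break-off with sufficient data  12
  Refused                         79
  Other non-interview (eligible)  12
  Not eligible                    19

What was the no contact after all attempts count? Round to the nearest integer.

73

Numerator = 75 + 12 + 79 + 12 = 178
CON3 = 178 / D = 0.709
D = 178 / 0.709 = 251.1
Other denominator terms total 178
no contact after all attempts = 251.1 − 178 ≈ 73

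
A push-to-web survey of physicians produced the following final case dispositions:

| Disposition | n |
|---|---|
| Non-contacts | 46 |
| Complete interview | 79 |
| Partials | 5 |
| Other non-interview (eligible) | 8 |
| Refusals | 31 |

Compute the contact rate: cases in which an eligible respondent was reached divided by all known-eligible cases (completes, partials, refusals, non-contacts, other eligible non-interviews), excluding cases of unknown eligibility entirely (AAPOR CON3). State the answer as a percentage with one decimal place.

Numerator → 79 + 5 + 31 + 8 = 123
Denom → 79 + 5 + 31 + 46 + 8 = 169
CON3 = 123 / 169 = 0.7278

72.8%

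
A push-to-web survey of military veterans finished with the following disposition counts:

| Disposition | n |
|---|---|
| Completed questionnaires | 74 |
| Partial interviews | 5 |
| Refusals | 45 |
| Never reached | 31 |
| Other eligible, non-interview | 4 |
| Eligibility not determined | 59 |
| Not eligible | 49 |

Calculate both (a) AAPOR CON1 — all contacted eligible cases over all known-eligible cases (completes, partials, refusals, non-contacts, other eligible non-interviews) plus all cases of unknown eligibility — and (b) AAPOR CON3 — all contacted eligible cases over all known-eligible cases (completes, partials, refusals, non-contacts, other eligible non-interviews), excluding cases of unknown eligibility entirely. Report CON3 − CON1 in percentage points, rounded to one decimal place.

Numerator: 74 + 5 + 45 + 4 = 128
Base: 74 + 5 + 45 + 31 + 4 + 59 = 218
CON1 = 128 / 218 = 0.5872
Base: 74 + 5 + 45 + 31 + 4 = 159
CON3 = 128 / 159 = 0.8050
Difference = 80.50 − 58.72 = 21.78 percentage points

21.8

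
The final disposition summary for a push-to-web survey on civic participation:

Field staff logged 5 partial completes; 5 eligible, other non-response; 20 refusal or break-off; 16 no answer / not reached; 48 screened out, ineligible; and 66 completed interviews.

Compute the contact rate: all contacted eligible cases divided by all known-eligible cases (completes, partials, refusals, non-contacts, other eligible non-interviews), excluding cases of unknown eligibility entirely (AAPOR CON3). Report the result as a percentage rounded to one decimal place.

Num: 66 + 5 + 20 + 5 = 96
Base: 66 + 5 + 20 + 16 + 5 = 112
CON3 = 96 / 112 = 0.8571

85.7%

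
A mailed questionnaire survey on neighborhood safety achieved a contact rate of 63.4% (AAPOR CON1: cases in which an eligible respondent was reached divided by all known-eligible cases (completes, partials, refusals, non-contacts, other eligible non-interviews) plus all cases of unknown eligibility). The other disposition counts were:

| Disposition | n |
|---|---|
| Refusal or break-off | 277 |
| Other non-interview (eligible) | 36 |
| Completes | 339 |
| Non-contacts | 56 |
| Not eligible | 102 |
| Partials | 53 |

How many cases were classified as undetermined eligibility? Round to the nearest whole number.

Numerator = 339 + 53 + 277 + 36 = 705
CON1 = 705 / D = 0.634
D = 705 / 0.634 = 1112.0
Other denominator terms total 761
undetermined eligibility = 1112.0 − 761 ≈ 351

351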